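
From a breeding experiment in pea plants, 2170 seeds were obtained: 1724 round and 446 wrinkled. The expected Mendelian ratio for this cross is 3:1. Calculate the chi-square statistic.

22.887

Total ratio parts = 4. Expected numbers out of 2170:
  round: 2170 × 3/4 = 1627.5
  wrinkled: 2170 × 1/4 = 542.5
χ² = Σ (O − E)² / E
  round: (1724 − 1627.5)² / 1627.5 = 5.7218
  wrinkled: (446 − 542.5)² / 542.5 = 17.1654
χ² = 5.7218 + 17.1654 = 22.8872 ≈ 22.887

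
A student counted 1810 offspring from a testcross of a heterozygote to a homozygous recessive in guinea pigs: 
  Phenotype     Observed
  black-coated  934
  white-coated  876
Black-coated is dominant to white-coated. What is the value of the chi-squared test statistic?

1.859

A testcross of a heterozygote (Aa × aa) gives a 1:1 phenotypic ratio.
Expected counts for N = 1810 under a 1:1 ratio (total parts = 2):
  black-coated: 1810 × 1/2 = 905
  white-coated: 1810 × 1/2 = 905
χ² = Σ (O − E)² / E
  black-coated: (934 − 905)² / 905 = 0.9293
  white-coated: (876 − 905)² / 905 = 0.9293
χ² = 0.9293 + 0.9293 = 1.8586 ≈ 1.859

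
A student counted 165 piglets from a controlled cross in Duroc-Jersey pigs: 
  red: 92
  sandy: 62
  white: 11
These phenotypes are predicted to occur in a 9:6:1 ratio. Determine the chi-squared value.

0.053

Expected counts for N = 165 under a 9:6:1 ratio (total parts = 16):
  red: 165 × 9/16 = 92.8125
  sandy: 165 × 6/16 = 61.875
  white: 165 × 1/16 = 10.3125
χ² = Σ (O − E)² / E
  red: (92 − 92.8125)² / 92.8125 = 0.0071
  sandy: (62 − 61.875)² / 61.875 = 0.0003
  white: (11 − 10.3125)² / 10.3125 = 0.0458
χ² = 0.0071 + 0.0003 + 0.0458 = 0.0532 ≈ 0.053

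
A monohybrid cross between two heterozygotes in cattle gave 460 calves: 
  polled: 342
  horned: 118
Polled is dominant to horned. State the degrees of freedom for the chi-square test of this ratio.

For a monohybrid cross between heterozygotes with complete dominance, the expected phenotypic ratio is 3:1.
A goodness-of-fit test with 2 phenotype classes has df = 2 − 1 = 1.

1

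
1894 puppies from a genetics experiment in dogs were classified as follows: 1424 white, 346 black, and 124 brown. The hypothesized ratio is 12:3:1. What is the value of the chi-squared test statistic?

0.510

Under the 12:3:1 hypothesis (Σ ratio = 16, N = 1894):
  white: 1894 × 12/16 = 1420.5
  black: 1894 × 3/16 = 355.125
  brown: 1894 × 1/16 = 118.375
χ² = Σ (O − E)² / E
  white: (1424 − 1420.5)² / 1420.5 = 0.0086
  black: (346 − 355.125)² / 355.125 = 0.2345
  brown: (124 − 118.375)² / 118.375 = 0.2673
χ² = 0.0086 + 0.2345 + 0.2673 = 0.5104 ≈ 0.510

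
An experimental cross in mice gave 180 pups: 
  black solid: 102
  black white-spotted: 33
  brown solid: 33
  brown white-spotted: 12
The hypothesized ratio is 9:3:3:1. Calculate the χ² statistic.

0.089

The 9:3:3:1 ratio has 16 parts, so with N = 180 the expected counts are:
  black solid: 180 × 9/16 = 101.25
  black white-spotted: 180 × 3/16 = 33.75
  brown solid: 180 × 3/16 = 33.75
  brown white-spotted: 180 × 1/16 = 11.25
χ² = Σ (O − E)² / E
  black solid: (102 − 101.25)² / 101.25 = 0.0056
  black white-spotted: (33 − 33.75)² / 33.75 = 0.0167
  brown solid: (33 − 33.75)² / 33.75 = 0.0167
  brown white-spotted: (12 − 11.25)² / 11.25 = 0.0500
χ² = 0.0056 + 0.0167 + 0.0167 + 0.0500 = 0.089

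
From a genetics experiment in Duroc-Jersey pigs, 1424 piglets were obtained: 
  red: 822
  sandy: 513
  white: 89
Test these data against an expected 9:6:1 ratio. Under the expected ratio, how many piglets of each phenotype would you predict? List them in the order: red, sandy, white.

801, 534, 89

The 9:6:1 ratio has 16 parts, so with N = 1424 the expected counts are:
  red: 1424 × 9/16 = 801
  sandy: 1424 × 6/16 = 534
  white: 1424 × 1/16 = 89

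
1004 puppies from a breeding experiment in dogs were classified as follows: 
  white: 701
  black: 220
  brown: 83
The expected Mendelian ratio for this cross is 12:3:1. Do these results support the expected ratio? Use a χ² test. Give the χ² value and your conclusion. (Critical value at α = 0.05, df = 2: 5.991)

The 12:3:1 ratio has 16 parts, so with N = 1004 the expected counts are:
  white: 1004 × 12/16 = 753
  black: 1004 × 3/16 = 188.25
  brown: 1004 × 1/16 = 62.75
χ² = Σ (O − E)² / E
  white: (701 − 753)² / 753 = 3.5910
  black: (220 − 188.25)² / 188.25 = 5.3549
  brown: (83 − 62.75)² / 62.75 = 6.5349
χ² = 3.5910 + 5.3549 + 6.5349 = 15.4808 ≈ 15.481
Degrees of freedom = 3 − 1 = 2; critical value at α = 0.05 is 5.991.
Since 15.481 > 5.991, we reject the null hypothesis — the data do not fit the 12:3:1 ratio.

15.481; not consistent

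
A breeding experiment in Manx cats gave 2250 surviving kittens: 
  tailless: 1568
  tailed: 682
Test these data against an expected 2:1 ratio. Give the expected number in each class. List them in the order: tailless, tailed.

1500, 750

The 2:1 ratio has 3 parts, so with N = 2250 the expected counts are:
  tailless: 2250 × 2/3 = 1500
  tailed: 2250 × 1/3 = 750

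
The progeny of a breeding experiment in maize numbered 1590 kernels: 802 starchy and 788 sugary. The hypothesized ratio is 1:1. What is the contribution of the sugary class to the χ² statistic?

0.062

The 1:1 ratio has 2 parts, so with N = 1590 the expected counts are:
  starchy: 1590 × 1/2 = 795
  sugary: 1590 × 1/2 = 795
Contribution of sugary: (788 − 795)² / 795 = 0.0616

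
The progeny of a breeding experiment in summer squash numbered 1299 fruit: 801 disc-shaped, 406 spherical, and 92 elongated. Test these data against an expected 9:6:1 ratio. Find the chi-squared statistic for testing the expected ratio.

The 9:6:1 ratio has 16 parts, so with N = 1299 the expected counts are:
  disc-shaped: 1299 × 9/16 = 730.6875
  spherical: 1299 × 6/16 = 487.125
  elongated: 1299 × 1/16 = 81.1875
χ² = Σ (O − E)² / E
  disc-shaped: (801 − 730.6875)² / 730.6875 = 6.7660
  spherical: (406 − 487.125)² / 487.125 = 13.5104
  elongated: (92 − 81.1875)² / 81.1875 = 1.4400
χ² = 6.7660 + 13.5104 + 1.4400 = 21.7164 ≈ 21.716

21.716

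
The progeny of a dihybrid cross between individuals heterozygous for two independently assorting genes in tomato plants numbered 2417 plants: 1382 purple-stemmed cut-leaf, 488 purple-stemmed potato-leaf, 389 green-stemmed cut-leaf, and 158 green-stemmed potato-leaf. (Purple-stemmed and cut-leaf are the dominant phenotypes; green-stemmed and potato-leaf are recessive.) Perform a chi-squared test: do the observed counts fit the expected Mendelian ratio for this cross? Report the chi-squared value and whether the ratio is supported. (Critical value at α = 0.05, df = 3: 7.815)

A dihybrid F₂ with independent assortment and complete dominance at both loci gives a 9:3:3:1 phenotypic ratio.
Total ratio parts = 16. Expected numbers out of 2417:
  purple-stemmed cut-leaf: 2417 × 9/16 = 1359.5625
  purple-stemmed potato-leaf: 2417 × 3/16 = 453.1875
  green-stemmed cut-leaf: 2417 × 3/16 = 453.1875
  green-stemmed potato-leaf: 2417 × 1/16 = 151.0625
χ² = Σ (O − E)² / E
  purple-stemmed cut-leaf: (1382 − 1359.5625)² / 1359.5625 = 0.3703
  purple-stemmed potato-leaf: (488 − 453.1875)² / 453.1875 = 2.6742
  green-stemmed cut-leaf: (389 − 453.1875)² / 453.1875 = 9.0912
  green-stemmed potato-leaf: (158 − 151.0625)² / 151.0625 = 0.3186
χ² = 0.3703 + 2.6742 + 9.0912 + 0.3186 = 12.4543 ≈ 12.454
Degrees of freedom = 4 − 1 = 3; critical value at α = 0.05 is 7.815.
Since 12.454 > 7.815, we reject the null hypothesis — the data do not fit the 9:3:3:1 ratio.

12.454; not consistent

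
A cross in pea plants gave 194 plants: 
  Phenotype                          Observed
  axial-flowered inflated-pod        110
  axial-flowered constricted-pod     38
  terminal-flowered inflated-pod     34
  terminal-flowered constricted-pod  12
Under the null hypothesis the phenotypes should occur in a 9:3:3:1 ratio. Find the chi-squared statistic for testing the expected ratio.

Expected counts for N = 194 under a 9:3:3:1 ratio (total parts = 16):
  axial-flowered inflated-pod: 194 × 9/16 = 109.125
  axial-flowered constricted-pod: 194 × 3/16 = 36.375
  terminal-flowered inflated-pod: 194 × 3/16 = 36.375
  terminal-flowered constricted-pod: 194 × 1/16 = 12.125
χ² = Σ (O − E)² / E
  axial-flowered inflated-pod: (110 − 109.125)² / 109.125 = 0.0070
  axial-flowered constricted-pod: (38 − 36.375)² / 36.375 = 0.0726
  terminal-flowered inflated-pod: (34 − 36.375)² / 36.375 = 0.1551
  terminal-flowered constricted-pod: (12 − 12.125)² / 12.125 = 0.0013
χ² = 0.0070 + 0.0726 + 0.1551 + 0.0013 = 0.236

0.236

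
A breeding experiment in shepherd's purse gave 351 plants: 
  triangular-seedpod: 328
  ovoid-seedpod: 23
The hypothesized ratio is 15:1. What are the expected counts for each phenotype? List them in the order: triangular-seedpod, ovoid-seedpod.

329.0625, 21.9375

The 15:1 ratio has 16 parts, so with N = 351 the expected counts are:
  triangular-seedpod: 351 × 15/16 = 329.0625
  ovoid-seedpod: 351 × 1/16 = 21.9375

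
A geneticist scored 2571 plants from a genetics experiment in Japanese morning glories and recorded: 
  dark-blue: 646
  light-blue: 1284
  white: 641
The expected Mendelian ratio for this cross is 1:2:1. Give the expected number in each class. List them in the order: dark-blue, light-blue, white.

642.75, 1285.5, 642.75

Total ratio parts = 4. Expected numbers out of 2571:
  dark-blue: 2571 × 1/4 = 642.75
  light-blue: 2571 × 2/4 = 1285.5
  white: 2571 × 1/4 = 642.75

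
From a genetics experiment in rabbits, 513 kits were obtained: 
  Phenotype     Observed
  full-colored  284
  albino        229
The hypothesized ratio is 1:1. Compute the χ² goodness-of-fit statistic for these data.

5.897

Expected counts for N = 513 under a 1:1 ratio (total parts = 2):
  full-colored: 513 × 1/2 = 256.5
  albino: 513 × 1/2 = 256.5
χ² = Σ (O − E)² / E
  full-colored: (284 − 256.5)² / 256.5 = 2.9483
  albino: (229 − 256.5)² / 256.5 = 2.9483
χ² = 2.9483 + 2.9483 = 5.8966 ≈ 5.897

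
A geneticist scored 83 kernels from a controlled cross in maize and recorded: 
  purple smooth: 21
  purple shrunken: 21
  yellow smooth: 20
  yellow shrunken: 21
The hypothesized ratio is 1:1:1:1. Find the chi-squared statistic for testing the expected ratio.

Under the 1:1:1:1 hypothesis (Σ ratio = 4, N = 83):
  purple smooth: 83 × 1/4 = 20.75
  purple shrunken: 83 × 1/4 = 20.75
  yellow smooth: 83 × 1/4 = 20.75
  yellow shrunken: 83 × 1/4 = 20.75
χ² = Σ (O − E)² / E
  purple smooth: (21 − 20.75)² / 20.75 = 0.0030
  purple shrunken: (21 − 20.75)² / 20.75 = 0.0030
  yellow smooth: (20 − 20.75)² / 20.75 = 0.0271
  yellow shrunken: (21 − 20.75)² / 20.75 = 0.0030
χ² = 0.0030 + 0.0030 + 0.0271 + 0.0030 = 0.0361 ≈ 0.036

0.036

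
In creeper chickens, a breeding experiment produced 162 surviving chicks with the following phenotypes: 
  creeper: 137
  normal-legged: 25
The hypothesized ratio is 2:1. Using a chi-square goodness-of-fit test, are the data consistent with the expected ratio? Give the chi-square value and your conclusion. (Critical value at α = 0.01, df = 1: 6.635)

Under the 2:1 hypothesis (Σ ratio = 3, N = 162):
  creeper: 162 × 2/3 = 108
  normal-legged: 162 × 1/3 = 54
χ² = Σ (O − E)² / E
  creeper: (137 − 108)² / 108 = 7.7870
  normal-legged: (25 − 54)² / 54 = 15.5741
χ² = 7.7870 + 15.5741 = 23.3611 ≈ 23.361
Degrees of freedom = 2 − 1 = 1; critical value at α = 0.01 is 6.635.
Since 23.361 > 6.635, we reject the null hypothesis — the data do not fit the 2:1 ratio.

23.361; not consistent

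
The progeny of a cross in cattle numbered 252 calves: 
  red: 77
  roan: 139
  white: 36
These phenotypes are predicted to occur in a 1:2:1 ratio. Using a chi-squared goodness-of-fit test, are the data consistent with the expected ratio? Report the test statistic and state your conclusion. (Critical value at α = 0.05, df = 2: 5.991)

16.024; not consistent

Total ratio parts = 4. Expected numbers out of 252:
  red: 252 × 1/4 = 63
  roan: 252 × 2/4 = 126
  white: 252 × 1/4 = 63
χ² = Σ (O − E)² / E
  red: (77 − 63)² / 63 = 3.1111
  roan: (139 − 126)² / 126 = 1.3413
  white: (36 − 63)² / 63 = 11.5714
χ² = 3.1111 + 1.3413 + 11.5714 = 16.0238 ≈ 16.024
Degrees of freedom = 3 − 1 = 2; critical value at α = 0.05 is 5.991.
Since 16.024 > 5.991, we reject the null hypothesis — the data do not fit the 1:2:1 ratio.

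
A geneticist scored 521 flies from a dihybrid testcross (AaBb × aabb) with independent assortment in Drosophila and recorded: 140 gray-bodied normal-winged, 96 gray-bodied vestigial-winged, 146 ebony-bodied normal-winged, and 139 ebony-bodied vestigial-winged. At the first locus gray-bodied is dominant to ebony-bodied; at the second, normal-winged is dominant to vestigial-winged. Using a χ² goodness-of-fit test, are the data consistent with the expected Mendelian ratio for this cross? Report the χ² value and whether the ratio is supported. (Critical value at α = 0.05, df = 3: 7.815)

A dihybrid testcross with independent assortment gives a 1:1:1:1 ratio.
Total ratio parts = 4. Expected numbers out of 521:
  gray-bodied normal-winged: 521 × 1/4 = 130.25
  gray-bodied vestigial-winged: 521 × 1/4 = 130.25
  ebony-bodied normal-winged: 521 × 1/4 = 130.25
  ebony-bodied vestigial-winged: 521 × 1/4 = 130.25
χ² = Σ (O − E)² / E
  gray-bodied normal-winged: (140 − 130.25)² / 130.25 = 0.7298
  gray-bodied vestigial-winged: (96 − 130.25)² / 130.25 = 9.0062
  ebony-bodied normal-winged: (146 − 130.25)² / 130.25 = 1.9045
  ebony-bodied vestigial-winged: (139 − 130.25)² / 130.25 = 0.5878
χ² = 0.7298 + 9.0062 + 1.9045 + 0.5878 = 12.2283 ≈ 12.228
Degrees of freedom = 4 − 1 = 3; critical value at α = 0.05 is 7.815.
Since 12.228 > 7.815, we reject the null hypothesis — the data do not fit the 1:1:1:1 ratio.

12.228; not consistent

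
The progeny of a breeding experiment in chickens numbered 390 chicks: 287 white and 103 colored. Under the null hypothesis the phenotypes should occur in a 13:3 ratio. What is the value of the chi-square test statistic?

15.022

Total ratio parts = 16. Expected numbers out of 390:
  white: 390 × 13/16 = 316.875
  colored: 390 × 3/16 = 73.125
χ² = Σ (O − E)² / E
  white: (287 − 316.875)² / 316.875 = 2.8166
  colored: (103 − 73.125)² / 73.125 = 12.2053
χ² = 2.8166 + 12.2053 = 15.0219 ≈ 15.022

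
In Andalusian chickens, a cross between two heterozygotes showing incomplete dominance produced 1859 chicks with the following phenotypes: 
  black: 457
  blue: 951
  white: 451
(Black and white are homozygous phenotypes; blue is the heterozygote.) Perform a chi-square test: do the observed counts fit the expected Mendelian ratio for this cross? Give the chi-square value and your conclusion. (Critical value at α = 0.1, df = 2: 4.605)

With incomplete dominance, a heterozygote × heterozygote cross gives a 1:2:1 phenotypic ratio.
The 1:2:1 ratio has 4 parts, so with N = 1859 the expected counts are:
  black: 1859 × 1/4 = 464.75
  blue: 1859 × 2/4 = 929.5
  white: 1859 × 1/4 = 464.75
χ² = Σ (O − E)² / E
  black: (457 − 464.75)² / 464.75 = 0.1292
  blue: (951 − 929.5)² / 929.5 = 0.4973
  white: (451 − 464.75)² / 464.75 = 0.4068
χ² = 0.1292 + 0.4973 + 0.4068 = 1.0333 ≈ 1.033
Degrees of freedom = 3 − 1 = 2; critical value at α = 0.1 is 4.605.
Since 1.033 < 4.605, we fail to reject the null hypothesis — the data are consistent with the 1:2:1 ratio.

1.033; consistent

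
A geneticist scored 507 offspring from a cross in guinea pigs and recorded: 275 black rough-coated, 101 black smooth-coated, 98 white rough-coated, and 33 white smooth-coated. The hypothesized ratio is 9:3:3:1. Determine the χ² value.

0.880

Expected counts for N = 507 under a 9:3:3:1 ratio (total parts = 16):
  black rough-coated: 507 × 9/16 = 285.1875
  black smooth-coated: 507 × 3/16 = 95.0625
  white rough-coated: 507 × 3/16 = 95.0625
  white smooth-coated: 507 × 1/16 = 31.6875
χ² = Σ (O − E)² / E
  black rough-coated: (275 − 285.1875)² / 285.1875 = 0.3639
  black smooth-coated: (101 − 95.0625)² / 95.0625 = 0.3708
  white rough-coated: (98 − 95.0625)² / 95.0625 = 0.0908
  white smooth-coated: (33 − 31.6875)² / 31.6875 = 0.0544
χ² = 0.3639 + 0.3708 + 0.0908 + 0.0544 = 0.8799 ≈ 0.880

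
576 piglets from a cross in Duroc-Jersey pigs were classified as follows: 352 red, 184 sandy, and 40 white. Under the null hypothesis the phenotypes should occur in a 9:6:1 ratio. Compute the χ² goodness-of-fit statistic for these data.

7.605

Expected counts for N = 576 under a 9:6:1 ratio (total parts = 16):
  red: 576 × 9/16 = 324
  sandy: 576 × 6/16 = 216
  white: 576 × 1/16 = 36
χ² = Σ (O − E)² / E
  red: (352 − 324)² / 324 = 2.4198
  sandy: (184 − 216)² / 216 = 4.7407
  white: (40 − 36)² / 36 = 0.4444
χ² = 2.4198 + 4.7407 + 0.4444 = 7.6049 ≈ 7.605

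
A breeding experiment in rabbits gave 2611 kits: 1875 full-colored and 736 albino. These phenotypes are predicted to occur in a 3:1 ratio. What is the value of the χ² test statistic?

14.157

Expected counts for N = 2611 under a 3:1 ratio (total parts = 4):
  full-colored: 2611 × 3/4 = 1958.25
  albino: 2611 × 1/4 = 652.75
χ² = Σ (O − E)² / E
  full-colored: (1875 − 1958.25)² / 1958.25 = 3.5392
  albino: (736 − 652.75)² / 652.75 = 10.6175
χ² = 3.5392 + 10.6175 = 14.1567 ≈ 14.157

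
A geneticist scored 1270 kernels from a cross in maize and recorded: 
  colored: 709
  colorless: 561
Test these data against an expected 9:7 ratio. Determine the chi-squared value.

0.092

Under the 9:7 hypothesis (Σ ratio = 16, N = 1270):
  colored: 1270 × 9/16 = 714.375
  colorless: 1270 × 7/16 = 555.625
χ² = Σ (O − E)² / E
  colored: (709 − 714.375)² / 714.375 = 0.0404
  colorless: (561 − 555.625)² / 555.625 = 0.0520
χ² = 0.0404 + 0.0520 = 0.0924 ≈ 0.092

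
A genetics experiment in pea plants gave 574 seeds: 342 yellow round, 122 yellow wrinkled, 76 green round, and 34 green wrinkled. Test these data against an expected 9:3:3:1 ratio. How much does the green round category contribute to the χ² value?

9.293

The 9:3:3:1 ratio has 16 parts, so with N = 574 the expected counts are:
  yellow round: 574 × 9/16 = 322.875
  yellow wrinkled: 574 × 3/16 = 107.625
  green round: 574 × 3/16 = 107.625
  green wrinkled: 574 × 1/16 = 35.875
Contribution of green round: (76 − 107.625)² / 107.625 = 9.2928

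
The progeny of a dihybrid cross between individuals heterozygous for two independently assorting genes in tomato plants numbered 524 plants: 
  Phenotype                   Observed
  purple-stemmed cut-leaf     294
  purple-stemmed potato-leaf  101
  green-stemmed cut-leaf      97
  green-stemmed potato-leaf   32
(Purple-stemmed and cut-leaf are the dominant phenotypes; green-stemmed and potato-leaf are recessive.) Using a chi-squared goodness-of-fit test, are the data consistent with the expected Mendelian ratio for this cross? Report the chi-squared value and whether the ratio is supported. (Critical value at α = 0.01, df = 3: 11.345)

A dihybrid F₂ with independent assortment and complete dominance at both loci gives a 9:3:3:1 phenotypic ratio.
Under the 9:3:3:1 hypothesis (Σ ratio = 16, N = 524):
  purple-stemmed cut-leaf: 524 × 9/16 = 294.75
  purple-stemmed potato-leaf: 524 × 3/16 = 98.25
  green-stemmed cut-leaf: 524 × 3/16 = 98.25
  green-stemmed potato-leaf: 524 × 1/16 = 32.75
χ² = Σ (O − E)² / E
  purple-stemmed cut-leaf: (294 − 294.75)² / 294.75 = 0.0019
  purple-stemmed potato-leaf: (101 − 98.25)² / 98.25 = 0.0770
  green-stemmed cut-leaf: (97 − 98.25)² / 98.25 = 0.0159
  green-stemmed potato-leaf: (32 − 32.75)² / 32.75 = 0.0172
χ² = 0.0019 + 0.0770 + 0.0159 + 0.0172 = 0.112
Degrees of freedom = 4 − 1 = 3; critical value at α = 0.01 is 11.345.
Since 0.112 < 11.345, we fail to reject the null hypothesis — the data are consistent with the 9:3:3:1 ratio.

0.112; consistent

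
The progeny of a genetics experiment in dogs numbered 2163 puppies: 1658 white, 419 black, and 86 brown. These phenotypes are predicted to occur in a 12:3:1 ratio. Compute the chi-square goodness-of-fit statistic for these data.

19.130

Expected counts for N = 2163 under a 12:3:1 ratio (total parts = 16):
  white: 2163 × 12/16 = 1622.25
  black: 2163 × 3/16 = 405.5625
  brown: 2163 × 1/16 = 135.1875
χ² = Σ (O − E)² / E
  white: (1658 − 1622.25)² / 1622.25 = 0.7878
  black: (419 − 405.5625)² / 405.5625 = 0.4452
  brown: (86 − 135.1875)² / 135.1875 = 17.8967
χ² = 0.7878 + 0.4452 + 17.8967 = 19.1297 ≈ 19.130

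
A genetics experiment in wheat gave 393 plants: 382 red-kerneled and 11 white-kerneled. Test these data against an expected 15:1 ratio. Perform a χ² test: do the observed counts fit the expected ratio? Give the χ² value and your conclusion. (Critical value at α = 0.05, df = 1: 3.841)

Expected counts for N = 393 under a 15:1 ratio (total parts = 16):
  red-kerneled: 393 × 15/16 = 368.4375
  white-kerneled: 393 × 1/16 = 24.5625
χ² = Σ (O − E)² / E
  red-kerneled: (382 − 368.4375)² / 368.4375 = 0.4992
  white-kerneled: (11 − 24.5625)² / 24.5625 = 7.4887
χ² = 0.4992 + 7.4887 = 7.9879 ≈ 7.988
Degrees of freedom = 2 − 1 = 1; critical value at α = 0.05 is 3.841.
Since 7.988 > 3.841, we reject the null hypothesis — the data do not fit the 15:1 ratio.

7.988; not consistent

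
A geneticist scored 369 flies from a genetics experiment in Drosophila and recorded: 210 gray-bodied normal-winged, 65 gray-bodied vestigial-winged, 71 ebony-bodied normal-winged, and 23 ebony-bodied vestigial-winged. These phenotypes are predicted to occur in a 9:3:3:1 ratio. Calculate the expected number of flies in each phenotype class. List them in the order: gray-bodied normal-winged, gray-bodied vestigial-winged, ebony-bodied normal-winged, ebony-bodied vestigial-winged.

207.5625, 69.1875, 69.1875, 23.0625

The 9:3:3:1 ratio has 16 parts, so with N = 369 the expected counts are:
  gray-bodied normal-winged: 369 × 9/16 = 207.5625
  gray-bodied vestigial-winged: 369 × 3/16 = 69.1875
  ebony-bodied normal-winged: 369 × 3/16 = 69.1875
  ebony-bodied vestigial-winged: 369 × 1/16 = 23.0625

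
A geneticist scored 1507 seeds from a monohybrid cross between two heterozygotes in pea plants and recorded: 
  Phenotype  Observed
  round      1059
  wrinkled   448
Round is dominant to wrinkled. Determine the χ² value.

For a monohybrid cross between heterozygotes with complete dominance, the expected phenotypic ratio is 3:1.
Total ratio parts = 4. Expected numbers out of 1507:
  round: 1507 × 3/4 = 1130.25
  wrinkled: 1507 × 1/4 = 376.75
χ² = Σ (O − E)² / E
  round: (1059 − 1130.25)² / 1130.25 = 4.4915
  wrinkled: (448 − 376.75)² / 376.75 = 13.4746
χ² = 4.4915 + 13.4746 = 17.9661 ≈ 17.966

17.966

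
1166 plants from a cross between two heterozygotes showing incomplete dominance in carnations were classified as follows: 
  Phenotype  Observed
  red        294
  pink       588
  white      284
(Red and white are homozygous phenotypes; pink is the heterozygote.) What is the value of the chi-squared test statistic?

0.257

With incomplete dominance, a heterozygote × heterozygote cross gives a 1:2:1 phenotypic ratio.
Under the 1:2:1 hypothesis (Σ ratio = 4, N = 1166):
  red: 1166 × 1/4 = 291.5
  pink: 1166 × 2/4 = 583
  white: 1166 × 1/4 = 291.5
χ² = Σ (O − E)² / E
  red: (294 − 291.5)² / 291.5 = 0.0214
  pink: (588 − 583)² / 583 = 0.0429
  white: (284 − 291.5)² / 291.5 = 0.1930
χ² = 0.0214 + 0.0429 + 0.1930 = 0.2573 ≈ 0.257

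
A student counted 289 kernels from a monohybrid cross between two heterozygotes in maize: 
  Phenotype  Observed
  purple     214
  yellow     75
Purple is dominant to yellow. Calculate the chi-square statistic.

For a monohybrid cross between heterozygotes with complete dominance, the expected phenotypic ratio is 3:1.
Total ratio parts = 4. Expected numbers out of 289:
  purple: 289 × 3/4 = 216.75
  yellow: 289 × 1/4 = 72.25
χ² = Σ (O − E)² / E
  purple: (214 − 216.75)² / 216.75 = 0.0349
  yellow: (75 − 72.25)² / 72.25 = 0.1047
χ² = 0.0349 + 0.1047 = 0.1396 ≈ 0.140

0.140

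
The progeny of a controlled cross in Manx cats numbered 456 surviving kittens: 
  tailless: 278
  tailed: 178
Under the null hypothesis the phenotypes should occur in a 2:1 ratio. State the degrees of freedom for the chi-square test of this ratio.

A goodness-of-fit test with 2 phenotype classes has df = 2 − 1 = 1.

1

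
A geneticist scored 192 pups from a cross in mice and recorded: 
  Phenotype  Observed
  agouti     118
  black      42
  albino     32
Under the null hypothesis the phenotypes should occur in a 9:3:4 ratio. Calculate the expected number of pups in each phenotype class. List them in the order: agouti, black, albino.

108, 36, 48

Under the 9:3:4 hypothesis (Σ ratio = 16, N = 192):
  agouti: 192 × 9/16 = 108
  black: 192 × 3/16 = 36
  albino: 192 × 4/16 = 48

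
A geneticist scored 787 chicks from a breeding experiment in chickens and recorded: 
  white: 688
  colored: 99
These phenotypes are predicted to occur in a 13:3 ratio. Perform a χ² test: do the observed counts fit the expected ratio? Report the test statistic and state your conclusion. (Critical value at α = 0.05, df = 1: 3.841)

19.670; not consistent

Under the 13:3 hypothesis (Σ ratio = 16, N = 787):
  white: 787 × 13/16 = 639.4375
  colored: 787 × 3/16 = 147.5625
χ² = Σ (O − E)² / E
  white: (688 − 639.4375)² / 639.4375 = 3.6881
  colored: (99 − 147.5625)² / 147.5625 = 15.9818
χ² = 3.6881 + 15.9818 = 19.6699 ≈ 19.670
Degrees of freedom = 2 − 1 = 1; critical value at α = 0.05 is 3.841.
Since 19.670 > 3.841, we reject the null hypothesis — the data do not fit the 13:3 ratio.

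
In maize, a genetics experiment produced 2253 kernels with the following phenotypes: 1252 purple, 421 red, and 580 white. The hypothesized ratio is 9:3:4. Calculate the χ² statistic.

The 9:3:4 ratio has 16 parts, so with N = 2253 the expected counts are:
  purple: 2253 × 9/16 = 1267.3125
  red: 2253 × 3/16 = 422.4375
  white: 2253 × 4/16 = 563.25
χ² = Σ (O − E)² / E
  purple: (1252 − 1267.3125)² / 1267.3125 = 0.1850
  red: (421 − 422.4375)² / 422.4375 = 0.0049
  white: (580 − 563.25)² / 563.25 = 0.4981
χ² = 0.1850 + 0.0049 + 0.4981 = 0.688

0.688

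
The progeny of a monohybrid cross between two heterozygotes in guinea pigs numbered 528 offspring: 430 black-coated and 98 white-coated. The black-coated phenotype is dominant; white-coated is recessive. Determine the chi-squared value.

For a monohybrid cross between heterozygotes with complete dominance, the expected phenotypic ratio is 3:1.
The 3:1 ratio has 4 parts, so with N = 528 the expected counts are:
  black-coated: 528 × 3/4 = 396
  white-coated: 528 × 1/4 = 132
χ² = Σ (O − E)² / E
  black-coated: (430 − 396)² / 396 = 2.9192
  white-coated: (98 − 132)² / 132 = 8.7576
χ² = 2.9192 + 8.7576 = 11.6768 ≈ 11.677

11.677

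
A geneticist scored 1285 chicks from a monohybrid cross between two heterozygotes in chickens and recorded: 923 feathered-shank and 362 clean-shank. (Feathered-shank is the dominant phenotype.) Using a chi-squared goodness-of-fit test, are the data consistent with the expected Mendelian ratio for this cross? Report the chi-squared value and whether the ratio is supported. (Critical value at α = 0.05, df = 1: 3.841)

For a monohybrid cross between heterozygotes with complete dominance, the expected phenotypic ratio is 3:1.
The 3:1 ratio has 4 parts, so with N = 1285 the expected counts are:
  feathered-shank: 1285 × 3/4 = 963.75
  clean-shank: 1285 × 1/4 = 321.25
χ² = Σ (O − E)² / E
  feathered-shank: (923 − 963.75)² / 963.75 = 1.7230
  clean-shank: (362 − 321.25)² / 321.25 = 5.1691
χ² = 1.7230 + 5.1691 = 6.8921 ≈ 6.892
Degrees of freedom = 2 − 1 = 1; critical value at α = 0.05 is 3.841.
Since 6.892 > 3.841, we reject the null hypothesis — the data do not fit the 3:1 ratio.

6.892; not consistent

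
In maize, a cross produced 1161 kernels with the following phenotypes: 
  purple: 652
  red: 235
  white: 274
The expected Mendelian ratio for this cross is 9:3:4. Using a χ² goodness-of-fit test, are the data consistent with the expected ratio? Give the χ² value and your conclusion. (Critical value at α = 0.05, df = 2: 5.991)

Total ratio parts = 16. Expected numbers out of 1161:
  purple: 1161 × 9/16 = 653.0625
  red: 1161 × 3/16 = 217.6875
  white: 1161 × 4/16 = 290.25
χ² = Σ (O − E)² / E
  purple: (652 − 653.0625)² / 653.0625 = 0.0017
  red: (235 − 217.6875)² / 217.6875 = 1.3768
  white: (274 − 290.25)² / 290.25 = 0.9098
χ² = 0.0017 + 1.3768 + 0.9098 = 2.2883 ≈ 2.288
Degrees of freedom = 3 − 1 = 2; critical value at α = 0.05 is 5.991.
Since 2.288 < 5.991, we fail to reject the null hypothesis — the data are consistent with the 9:3:4 ratio.

2.288; consistent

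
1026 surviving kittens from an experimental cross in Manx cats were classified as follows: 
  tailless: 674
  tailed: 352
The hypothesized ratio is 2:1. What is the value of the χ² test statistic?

Expected counts for N = 1026 under a 2:1 ratio (total parts = 3):
  tailless: 1026 × 2/3 = 684
  tailed: 1026 × 1/3 = 342
χ² = Σ (O − E)² / E
  tailless: (674 − 684)² / 684 = 0.1462
  tailed: (352 − 342)² / 342 = 0.2924
χ² = 0.1462 + 0.2924 = 0.4386 ≈ 0.439

0.439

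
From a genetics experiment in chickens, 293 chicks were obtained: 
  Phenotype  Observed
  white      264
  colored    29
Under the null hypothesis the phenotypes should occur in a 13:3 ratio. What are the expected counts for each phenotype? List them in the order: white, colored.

The 13:3 ratio has 16 parts, so with N = 293 the expected counts are:
  white: 293 × 13/16 = 238.0625
  colored: 293 × 3/16 = 54.9375

238.0625, 54.9375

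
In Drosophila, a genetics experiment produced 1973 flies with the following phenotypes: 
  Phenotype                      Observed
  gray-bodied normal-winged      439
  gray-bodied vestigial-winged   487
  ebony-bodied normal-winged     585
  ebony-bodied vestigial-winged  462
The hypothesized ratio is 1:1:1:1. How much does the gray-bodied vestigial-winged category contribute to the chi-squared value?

0.079

The 1:1:1:1 ratio has 4 parts, so with N = 1973 the expected counts are:
  gray-bodied normal-winged: 1973 × 1/4 = 493.25
  gray-bodied vestigial-winged: 1973 × 1/4 = 493.25
  ebony-bodied normal-winged: 1973 × 1/4 = 493.25
  ebony-bodied vestigial-winged: 1973 × 1/4 = 493.25
Contribution of gray-bodied vestigial-winged: (487 − 493.25)² / 493.25 = 0.0792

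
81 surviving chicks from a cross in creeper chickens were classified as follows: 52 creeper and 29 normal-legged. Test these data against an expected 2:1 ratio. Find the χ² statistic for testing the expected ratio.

Under the 2:1 hypothesis (Σ ratio = 3, N = 81):
  creeper: 81 × 2/3 = 54
  normal-legged: 81 × 1/3 = 27
χ² = Σ (O − E)² / E
  creeper: (52 − 54)² / 54 = 0.0741
  normal-legged: (29 − 27)² / 27 = 0.1481
χ² = 0.0741 + 0.1481 = 0.2222 ≈ 0.222

0.222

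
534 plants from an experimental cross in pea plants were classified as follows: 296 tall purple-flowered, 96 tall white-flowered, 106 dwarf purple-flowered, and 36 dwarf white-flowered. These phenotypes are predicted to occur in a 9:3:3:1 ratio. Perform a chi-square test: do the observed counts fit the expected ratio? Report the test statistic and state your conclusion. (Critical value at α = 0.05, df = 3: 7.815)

0.785; consistent

Expected counts for N = 534 under a 9:3:3:1 ratio (total parts = 16):
  tall purple-flowered: 534 × 9/16 = 300.375
  tall white-flowered: 534 × 3/16 = 100.125
  dwarf purple-flowered: 534 × 3/16 = 100.125
  dwarf white-flowered: 534 × 1/16 = 33.375
χ² = Σ (O − E)² / E
  tall purple-flowered: (296 − 300.375)² / 300.375 = 0.0637
  tall white-flowered: (96 − 100.125)² / 100.125 = 0.1699
  dwarf purple-flowered: (106 − 100.125)² / 100.125 = 0.3447
  dwarf white-flowered: (36 − 33.375)² / 33.375 = 0.2065
χ² = 0.0637 + 0.1699 + 0.3447 + 0.2065 = 0.7848 ≈ 0.785
Degrees of freedom = 4 − 1 = 3; critical value at α = 0.05 is 7.815.
Since 0.785 < 7.815, we fail to reject the null hypothesis — the data are consistent with the 9:3:3:1 ratio.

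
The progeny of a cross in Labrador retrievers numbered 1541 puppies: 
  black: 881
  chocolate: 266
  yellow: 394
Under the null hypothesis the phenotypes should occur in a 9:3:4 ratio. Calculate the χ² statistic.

2.252

The 9:3:4 ratio has 16 parts, so with N = 1541 the expected counts are:
  black: 1541 × 9/16 = 866.8125
  chocolate: 1541 × 3/16 = 288.9375
  yellow: 1541 × 4/16 = 385.25
χ² = Σ (O − E)² / E
  black: (881 − 866.8125)² / 866.8125 = 0.2322
  chocolate: (266 − 288.9375)² / 288.9375 = 1.8209
  yellow: (394 − 385.25)² / 385.25 = 0.1987
χ² = 0.2322 + 1.8209 + 0.1987 = 2.2518 ≈ 2.252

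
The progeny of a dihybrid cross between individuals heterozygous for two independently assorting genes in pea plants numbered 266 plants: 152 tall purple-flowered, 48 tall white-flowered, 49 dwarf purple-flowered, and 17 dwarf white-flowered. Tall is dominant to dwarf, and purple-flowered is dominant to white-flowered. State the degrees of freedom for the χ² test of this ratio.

3

A dihybrid F₂ with independent assortment and complete dominance at both loci gives a 9:3:3:1 phenotypic ratio.
A goodness-of-fit test with 4 phenotype classes has df = 4 − 1 = 3.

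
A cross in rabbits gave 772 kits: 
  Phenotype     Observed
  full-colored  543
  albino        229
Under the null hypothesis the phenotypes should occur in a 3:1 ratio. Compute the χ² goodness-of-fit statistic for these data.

Under the 3:1 hypothesis (Σ ratio = 4, N = 772):
  full-colored: 772 × 3/4 = 579
  albino: 772 × 1/4 = 193
χ² = Σ (O − E)² / E
  full-colored: (543 − 579)² / 579 = 2.2383
  albino: (229 − 193)² / 193 = 6.7150
χ² = 2.2383 + 6.7150 = 8.9533 ≈ 8.953

8.953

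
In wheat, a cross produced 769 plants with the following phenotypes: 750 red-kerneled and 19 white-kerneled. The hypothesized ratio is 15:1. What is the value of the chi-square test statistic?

Expected counts for N = 769 under a 15:1 ratio (total parts = 16):
  red-kerneled: 769 × 15/16 = 720.9375
  white-kerneled: 769 × 1/16 = 48.0625
χ² = Σ (O − E)² / E
  red-kerneled: (750 − 720.9375)² / 720.9375 = 1.1716
  white-kerneled: (19 − 48.0625)² / 48.0625 = 17.5736
χ² = 1.1716 + 17.5736 = 18.7452 ≈ 18.745

18.745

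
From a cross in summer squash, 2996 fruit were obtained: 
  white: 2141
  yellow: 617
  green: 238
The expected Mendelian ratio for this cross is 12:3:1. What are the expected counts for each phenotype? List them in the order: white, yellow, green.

2247, 561.75, 187.25

The 12:3:1 ratio has 16 parts, so with N = 2996 the expected counts are:
  white: 2996 × 12/16 = 2247
  yellow: 2996 × 3/16 = 561.75
  green: 2996 × 1/16 = 187.25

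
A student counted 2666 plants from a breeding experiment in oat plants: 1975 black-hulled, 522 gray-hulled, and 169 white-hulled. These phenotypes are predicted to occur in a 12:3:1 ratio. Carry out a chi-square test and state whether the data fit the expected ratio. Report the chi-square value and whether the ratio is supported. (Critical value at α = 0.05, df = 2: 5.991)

1.313; consistent

Expected counts for N = 2666 under a 12:3:1 ratio (total parts = 16):
  black-hulled: 2666 × 12/16 = 1999.5
  gray-hulled: 2666 × 3/16 = 499.875
  white-hulled: 2666 × 1/16 = 166.625
χ² = Σ (O − E)² / E
  black-hulled: (1975 − 1999.5)² / 1999.5 = 0.3002
  gray-hulled: (522 − 499.875)² / 499.875 = 0.9793
  white-hulled: (169 − 166.625)² / 166.625 = 0.0339
χ² = 0.3002 + 0.9793 + 0.0339 = 1.3134 ≈ 1.313
Degrees of freedom = 3 − 1 = 2; critical value at α = 0.05 is 5.991.
Since 1.313 < 5.991, we fail to reject the null hypothesis — the data are consistent with the 12:3:1 ratio.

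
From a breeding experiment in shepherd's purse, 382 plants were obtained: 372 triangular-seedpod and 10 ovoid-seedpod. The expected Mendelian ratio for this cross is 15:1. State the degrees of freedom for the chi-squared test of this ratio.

1

A goodness-of-fit test with 2 phenotype classes has df = 2 − 1 = 1.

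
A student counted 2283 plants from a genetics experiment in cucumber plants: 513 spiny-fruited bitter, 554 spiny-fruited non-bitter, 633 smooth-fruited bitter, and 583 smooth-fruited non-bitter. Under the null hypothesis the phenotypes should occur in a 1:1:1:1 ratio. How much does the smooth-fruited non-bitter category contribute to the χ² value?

The 1:1:1:1 ratio has 4 parts, so with N = 2283 the expected counts are:
  spiny-fruited bitter: 2283 × 1/4 = 570.75
  spiny-fruited non-bitter: 2283 × 1/4 = 570.75
  smooth-fruited bitter: 2283 × 1/4 = 570.75
  smooth-fruited non-bitter: 2283 × 1/4 = 570.75
Contribution of smooth-fruited non-bitter: (583 − 570.75)² / 570.75 = 0.2629

0.263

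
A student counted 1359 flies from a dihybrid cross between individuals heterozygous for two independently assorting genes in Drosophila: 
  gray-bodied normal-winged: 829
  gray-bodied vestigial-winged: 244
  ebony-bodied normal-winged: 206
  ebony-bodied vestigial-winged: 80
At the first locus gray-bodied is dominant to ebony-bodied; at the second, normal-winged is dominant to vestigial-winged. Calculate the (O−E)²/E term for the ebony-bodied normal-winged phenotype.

9.351

A dihybrid F₂ with independent assortment and complete dominance at both loci gives a 9:3:3:1 phenotypic ratio.
The 9:3:3:1 ratio has 16 parts, so with N = 1359 the expected counts are:
  gray-bodied normal-winged: 1359 × 9/16 = 764.4375
  gray-bodied vestigial-winged: 1359 × 3/16 = 254.8125
  ebony-bodied normal-winged: 1359 × 3/16 = 254.8125
  ebony-bodied vestigial-winged: 1359 × 1/16 = 84.9375
Contribution of ebony-bodied normal-winged: (206 − 254.8125)² / 254.8125 = 9.3506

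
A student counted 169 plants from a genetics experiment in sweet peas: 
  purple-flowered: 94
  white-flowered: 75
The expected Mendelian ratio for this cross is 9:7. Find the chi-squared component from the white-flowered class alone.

0.015

Under the 9:7 hypothesis (Σ ratio = 16, N = 169):
  purple-flowered: 169 × 9/16 = 95.0625
  white-flowered: 169 × 7/16 = 73.9375
Contribution of white-flowered: (75 − 73.9375)² / 73.9375 = 0.0153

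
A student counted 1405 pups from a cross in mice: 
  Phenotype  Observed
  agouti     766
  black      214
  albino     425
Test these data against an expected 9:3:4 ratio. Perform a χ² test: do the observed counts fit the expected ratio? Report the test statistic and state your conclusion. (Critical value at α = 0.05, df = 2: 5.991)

Expected counts for N = 1405 under a 9:3:4 ratio (total parts = 16):
  agouti: 1405 × 9/16 = 790.3125
  black: 1405 × 3/16 = 263.4375
  albino: 1405 × 4/16 = 351.25
χ² = Σ (O − E)² / E
  agouti: (766 − 790.3125)² / 790.3125 = 0.7479
  black: (214 − 263.4375)² / 263.4375 = 9.2776
  albino: (425 − 351.25)² / 351.25 = 15.4849
χ² = 0.7479 + 9.2776 + 15.4849 = 25.5104 ≈ 25.510
Degrees of freedom = 3 − 1 = 2; critical value at α = 0.05 is 5.991.
Since 25.510 > 5.991, we reject the null hypothesis — the data do not fit the 9:3:4 ratio.

25.510; not consistent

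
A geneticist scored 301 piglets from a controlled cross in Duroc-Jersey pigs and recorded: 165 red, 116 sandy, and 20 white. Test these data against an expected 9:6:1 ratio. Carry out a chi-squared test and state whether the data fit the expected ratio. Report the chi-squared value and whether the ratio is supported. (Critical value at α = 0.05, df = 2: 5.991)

0.271; consistent

The 9:6:1 ratio has 16 parts, so with N = 301 the expected counts are:
  red: 301 × 9/16 = 169.3125
  sandy: 301 × 6/16 = 112.875
  white: 301 × 1/16 = 18.8125
χ² = Σ (O − E)² / E
  red: (165 − 169.3125)² / 169.3125 = 0.1098
  sandy: (116 − 112.875)² / 112.875 = 0.0865
  white: (20 − 18.8125)² / 18.8125 = 0.0750
χ² = 0.1098 + 0.0865 + 0.0750 = 0.2713 ≈ 0.271
Degrees of freedom = 3 − 1 = 2; critical value at α = 0.05 is 5.991.
Since 0.271 < 5.991, we fail to reject the null hypothesis — the data are consistent with the 9:6:1 ratio.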